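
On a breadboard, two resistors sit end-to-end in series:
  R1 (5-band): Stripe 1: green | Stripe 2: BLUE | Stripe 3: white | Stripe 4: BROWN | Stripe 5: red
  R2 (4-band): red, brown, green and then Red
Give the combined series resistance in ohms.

R1: green, blue, white → 569; brown ×10 → 5690 Ω.
R2: red, brown → 21; green ×10^5 → 2100000 Ω.
Series: 5690 + 2100000 = 2105690 Ω.

2105690 Ω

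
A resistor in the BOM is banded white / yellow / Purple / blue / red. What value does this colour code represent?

White → 9 (first significant figure)
Yellow → 4 (second significant figure)
Violet → 7 (third significant figure)
Blue → ×10^6 multiplier
947 × 1000000 = 947000000 Ω

947000000 Ω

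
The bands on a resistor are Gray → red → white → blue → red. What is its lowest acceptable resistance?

812420000 Ω

Grey → 8 (first significant figure)
Red → 2 (second significant figure)
White → 9 (third significant figure)
Blue → ×10^6 multiplier
Red → ±2% tolerance
829 × 1000000 = 829000000 Ω
Lowest = 829000000 × (1 − 2/100) = 812420000 Ω.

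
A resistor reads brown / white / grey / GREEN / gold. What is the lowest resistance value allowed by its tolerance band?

Brown → 1 (first significant figure)
White → 9 (second significant figure)
Grey → 8 (third significant figure)
Green → ×10^5 multiplier
Gold → ±5% tolerance
198 × 100000 = 19800000 Ω
Lowest = 19800000 × (1 − 5/100) = 18810000 Ω.

18810000 Ω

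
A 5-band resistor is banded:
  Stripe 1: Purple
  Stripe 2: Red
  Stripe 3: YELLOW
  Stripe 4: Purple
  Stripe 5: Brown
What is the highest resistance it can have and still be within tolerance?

7312400000 Ω

Violet → 7 (first significant figure)
Red → 2 (second significant figure)
Yellow → 4 (third significant figure)
Violet → ×10^7 multiplier
Brown → ±1% tolerance
724 × 10000000 = 7240000000 Ω
Highest = 7240000000 × (1 + 1/100) = 7312400000 Ω.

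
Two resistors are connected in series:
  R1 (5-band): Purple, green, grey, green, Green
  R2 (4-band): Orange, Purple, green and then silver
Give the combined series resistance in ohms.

79500000 Ω

R1: violet, green, grey → 758; green ×10^5 → 75800000 Ω.
R2: orange, violet → 37; green ×10^5 → 3700000 Ω.
Series: 75800000 + 3700000 = 79500000 Ω.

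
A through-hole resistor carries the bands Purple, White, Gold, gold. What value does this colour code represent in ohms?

7.9 Ω

Violet → 7 (first significant figure)
White → 9 (second significant figure)
Gold → ×0.1 multiplier
79 × 0.1 = 7.9 Ω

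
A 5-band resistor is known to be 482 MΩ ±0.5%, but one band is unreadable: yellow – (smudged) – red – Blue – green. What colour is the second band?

482000000 Ω = 482 × 10^6.
The second band gives digit 8 of the significand, and 8 is grey.

grey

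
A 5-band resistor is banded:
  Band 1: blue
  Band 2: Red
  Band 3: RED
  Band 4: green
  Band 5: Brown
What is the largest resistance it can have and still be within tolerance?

Blue → 6 (first significant figure)
Red → 2 (second significant figure)
Red → 2 (third significant figure)
Green → ×10^5 multiplier
Brown → ±1% tolerance
622 × 100000 = 62200000 Ω
Largest = 62200000 × (1 + 1/100) = 62822000 Ω.

62822000 Ω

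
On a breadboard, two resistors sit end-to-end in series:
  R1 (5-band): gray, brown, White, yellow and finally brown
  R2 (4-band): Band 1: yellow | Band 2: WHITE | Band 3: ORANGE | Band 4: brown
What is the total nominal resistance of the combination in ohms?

R1: grey, brown, white → 819; yellow ×10^4 → 8190000 Ω.
R2: yellow, white → 49; orange ×10^3 → 49000 Ω.
Series: 8190000 + 49000 = 8239000 Ω.

8239000 Ω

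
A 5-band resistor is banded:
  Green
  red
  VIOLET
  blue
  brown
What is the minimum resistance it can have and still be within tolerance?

521730000 Ω

Green → 5 (first significant figure)
Red → 2 (second significant figure)
Violet → 7 (third significant figure)
Blue → ×10^6 multiplier
Brown → ±1% tolerance
527 × 1000000 = 527000000 Ω
Minimum = 527000000 × (1 − 1/100) = 521730000 Ω.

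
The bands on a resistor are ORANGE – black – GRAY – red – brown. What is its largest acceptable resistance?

31108 Ω

Orange → 3 (first significant figure)
Black → 0 (second significant figure)
Grey → 8 (third significant figure)
Red → ×10^2 multiplier
Brown → ±1% tolerance
308 × 100 = 30800 Ω
Largest = 30800 × (1 + 1/100) = 31108 Ω.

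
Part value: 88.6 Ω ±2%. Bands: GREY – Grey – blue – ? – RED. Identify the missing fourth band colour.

88.6 Ω = 886 × 10^-1.
The fourth band is the multiplier, 10^-1, which is gold.

gold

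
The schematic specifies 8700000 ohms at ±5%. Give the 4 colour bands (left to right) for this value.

8700000 Ω = 87 × 10^5.
8 → grey
7 → violet
Multiplier 10^5 → green.
±5% tolerance → gold.

grey, violet, green, gold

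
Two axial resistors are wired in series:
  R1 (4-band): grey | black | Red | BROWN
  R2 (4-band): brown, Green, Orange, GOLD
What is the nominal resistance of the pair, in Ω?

23000 Ω

R1: grey, black → 80; red ×10^2 → 8000 Ω.
R2: brown, green → 15; orange ×10^3 → 15000 Ω.
Series: 8000 + 15000 = 23000 Ω.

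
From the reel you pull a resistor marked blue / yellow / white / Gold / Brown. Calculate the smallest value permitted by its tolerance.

64.251 Ω

Blue → 6 (first significant figure)
Yellow → 4 (second significant figure)
White → 9 (third significant figure)
Gold → ×0.1 multiplier
Brown → ±1% tolerance
649 × 0.1 = 64.9 Ω
Smallest = 64.9 × (1 − 1/100) = 64.251 Ω.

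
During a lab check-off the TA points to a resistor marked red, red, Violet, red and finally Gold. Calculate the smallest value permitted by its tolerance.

21565 Ω

Red → 2 (first significant figure)
Red → 2 (second significant figure)
Violet → 7 (third significant figure)
Red → ×10^2 multiplier
Gold → ±5% tolerance
227 × 100 = 22700 Ω
Smallest = 22700 × (1 − 5/100) = 21565 Ω.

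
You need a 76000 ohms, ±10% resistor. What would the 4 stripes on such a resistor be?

violet, blue, orange, silver

76000 Ω = 76 × 10^3.
7 → violet
6 → blue
Multiplier 10^3 → orange.
±10% tolerance → silver.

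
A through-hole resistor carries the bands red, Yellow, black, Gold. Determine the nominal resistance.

Red → 2 (first significant figure)
Yellow → 4 (second significant figure)
Black → ×1 multiplier
24 × 1 = 24 Ω

24 Ω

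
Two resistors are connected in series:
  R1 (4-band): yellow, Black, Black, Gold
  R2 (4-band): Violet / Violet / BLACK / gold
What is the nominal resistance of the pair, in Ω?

R1: yellow, black → 40; black ×1 → 40 Ω.
R2: violet, violet → 77; black ×1 → 77 Ω.
Series: 40 + 77 = 117 Ω.

117 Ω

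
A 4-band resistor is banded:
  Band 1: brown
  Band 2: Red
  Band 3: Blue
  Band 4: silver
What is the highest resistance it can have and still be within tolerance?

Brown → 1 (first significant figure)
Red → 2 (second significant figure)
Blue → ×10^6 multiplier
Silver → ±10% tolerance
12 × 1000000 = 12000000 Ω
Highest = 12000000 × (1 + 10/100) = 13200000 Ω.

13200000 Ω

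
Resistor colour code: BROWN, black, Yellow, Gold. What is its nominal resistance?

Brown → 1 (first significant figure)
Black → 0 (second significant figure)
Yellow → ×10^4 multiplier
10 × 10000 = 100000 Ω

100000 Ω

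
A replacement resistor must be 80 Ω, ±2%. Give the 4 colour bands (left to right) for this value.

80 Ω = 80 × 10^0.
8 → grey
0 → black
Multiplier 10^0 → black.
±2% tolerance → red.

grey, black, black, red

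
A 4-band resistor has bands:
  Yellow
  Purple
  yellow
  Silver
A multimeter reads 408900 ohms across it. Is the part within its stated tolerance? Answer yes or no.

no

Yellow → 4 (first significant figure)
Violet → 7 (second significant figure)
Yellow → ×10^4 multiplier
Silver → ±10% tolerance
47 × 10000 = 470000 Ω
Allowed range: 423000 Ω to 517000 Ω.
408900 ohms lies outside that range.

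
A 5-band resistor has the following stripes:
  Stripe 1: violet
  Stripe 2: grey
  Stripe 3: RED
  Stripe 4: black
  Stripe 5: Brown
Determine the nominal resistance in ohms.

782 Ω

Violet → 7 (first significant figure)
Grey → 8 (second significant figure)
Red → 2 (third significant figure)
Black → ×1 multiplier
782 × 1 = 782 Ω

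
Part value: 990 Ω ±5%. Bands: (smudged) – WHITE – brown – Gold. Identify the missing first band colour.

990 Ω = 99 × 10^1.
The first band gives digit 9 of the significand, and 9 is white.

white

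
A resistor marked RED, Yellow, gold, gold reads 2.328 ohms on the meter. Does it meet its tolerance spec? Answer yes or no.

Red → 2 (first significant figure)
Yellow → 4 (second significant figure)
Gold → ×0.1 multiplier
Gold → ±5% tolerance
24 × 0.1 = 2.4 Ω
Allowed range: 2.28 Ω to 2.52 Ω.
2.328 ohms lies inside that range.

yes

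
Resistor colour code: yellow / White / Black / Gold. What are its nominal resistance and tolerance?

49 Ω ±5%

Yellow → 4 (first significant figure)
White → 9 (second significant figure)
Black → ×1 multiplier
Gold → ±5% tolerance
49 × 1 = 49 Ω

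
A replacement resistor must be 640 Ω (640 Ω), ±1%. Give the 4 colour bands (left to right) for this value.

640 Ω = 64 × 10^1.
6 → blue
4 → yellow
Multiplier 10^1 → brown.
±1% tolerance → brown.

blue, yellow, brown, brown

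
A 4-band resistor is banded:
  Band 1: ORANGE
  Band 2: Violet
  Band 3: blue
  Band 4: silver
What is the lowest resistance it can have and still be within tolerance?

Orange → 3 (first significant figure)
Violet → 7 (second significant figure)
Blue → ×10^6 multiplier
Silver → ±10% tolerance
37 × 1000000 = 37000000 Ω
Lowest = 37000000 × (1 − 10/100) = 33300000 Ω.

33300000 Ω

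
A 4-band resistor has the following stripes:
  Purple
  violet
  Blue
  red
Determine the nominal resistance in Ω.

77000000 Ω

Violet → 7 (first significant figure)
Violet → 7 (second significant figure)
Blue → ×10^6 multiplier
77 × 1000000 = 77000000 Ω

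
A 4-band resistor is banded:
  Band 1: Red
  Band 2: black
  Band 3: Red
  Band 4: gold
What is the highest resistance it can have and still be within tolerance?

2100 Ω

Red → 2 (first significant figure)
Black → 0 (second significant figure)
Red → ×10^2 multiplier
Gold → ±5% tolerance
20 × 100 = 2000 Ω
Highest = 2000 × (1 + 5/100) = 2100 Ω.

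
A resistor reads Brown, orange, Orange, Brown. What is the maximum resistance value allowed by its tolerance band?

13130 Ω

Brown → 1 (first significant figure)
Orange → 3 (second significant figure)
Orange → ×10^3 multiplier
Brown → ±1% tolerance
13 × 1000 = 13000 Ω
Maximum = 13000 × (1 + 1/100) = 13130 Ω.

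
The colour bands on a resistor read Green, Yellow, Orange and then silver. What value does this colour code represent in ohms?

Green → 5 (first significant figure)
Yellow → 4 (second significant figure)
Orange → ×10^3 multiplier
54 × 1000 = 54000 Ω

54000 Ω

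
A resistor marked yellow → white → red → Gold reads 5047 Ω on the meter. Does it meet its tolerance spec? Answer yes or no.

Yellow → 4 (first significant figure)
White → 9 (second significant figure)
Red → ×10^2 multiplier
Gold → ±5% tolerance
49 × 100 = 4900 Ω
Allowed range: 4655 Ω to 5145 Ω.
5047 Ω lies inside that range.

yes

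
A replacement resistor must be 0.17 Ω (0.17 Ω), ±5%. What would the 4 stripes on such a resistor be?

brown, violet, silver, gold

0.17 Ω = 17 × 10^-2.
1 → brown
7 → violet
Multiplier 10^-2 → silver.
±5% tolerance → gold.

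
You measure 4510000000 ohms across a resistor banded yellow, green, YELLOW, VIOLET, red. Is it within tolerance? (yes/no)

yes

Yellow → 4 (first significant figure)
Green → 5 (second significant figure)
Yellow → 4 (third significant figure)
Violet → ×10^7 multiplier
Red → ±2% tolerance
454 × 10000000 = 4540000000 Ω
Allowed range: 4449200000 Ω to 4630800000 Ω.
4510000000 ohms lies inside that range.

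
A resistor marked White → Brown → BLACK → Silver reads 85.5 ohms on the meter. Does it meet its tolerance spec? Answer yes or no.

yes

White → 9 (first significant figure)
Brown → 1 (second significant figure)
Black → ×1 multiplier
Silver → ±10% tolerance
91 × 1 = 91 Ω
Allowed range: 81.9 Ω to 100.1 Ω.
85.5 ohms lies inside that range.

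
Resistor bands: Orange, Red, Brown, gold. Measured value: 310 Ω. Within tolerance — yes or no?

Orange → 3 (first significant figure)
Red → 2 (second significant figure)
Brown → ×10 multiplier
Gold → ±5% tolerance
32 × 10 = 320 Ω
Allowed range: 304 Ω to 336 Ω.
310 Ω lies inside that range.

yes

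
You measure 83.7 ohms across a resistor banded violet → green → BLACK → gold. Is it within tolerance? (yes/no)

no

Violet → 7 (first significant figure)
Green → 5 (second significant figure)
Black → ×1 multiplier
Gold → ±5% tolerance
75 × 1 = 75 Ω
Allowed range: 71.25 Ω to 78.75 Ω.
83.7 ohms lies outside that range.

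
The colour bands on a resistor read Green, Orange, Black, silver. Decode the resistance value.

Green → 5 (first significant figure)
Orange → 3 (second significant figure)
Black → ×1 multiplier
53 × 1 = 53 Ω

53 Ω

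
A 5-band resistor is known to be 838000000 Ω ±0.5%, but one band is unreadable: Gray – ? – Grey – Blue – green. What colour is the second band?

orange

838000000 Ω = 838 × 10^6.
The second band gives digit 3 of the significand, and 3 is orange.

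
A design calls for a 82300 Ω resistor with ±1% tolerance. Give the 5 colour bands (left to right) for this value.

82300 Ω = 823 × 10^2.
8 → grey
2 → red
3 → orange
Multiplier 10^2 → red.
±1% tolerance → brown.

grey, red, orange, red, brown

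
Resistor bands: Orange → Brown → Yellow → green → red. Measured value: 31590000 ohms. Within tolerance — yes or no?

yes

Orange → 3 (first significant figure)
Brown → 1 (second significant figure)
Yellow → 4 (third significant figure)
Green → ×10^5 multiplier
Red → ±2% tolerance
314 × 100000 = 31400000 Ω
Allowed range: 30772000 Ω to 32028000 Ω.
31590000 ohms lies inside that range.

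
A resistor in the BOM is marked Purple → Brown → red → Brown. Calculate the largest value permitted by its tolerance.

7171 Ω

Violet → 7 (first significant figure)
Brown → 1 (second significant figure)
Red → ×10^2 multiplier
Brown → ±1% tolerance
71 × 100 = 7100 Ω
Largest = 7100 × (1 + 1/100) = 7171 Ω.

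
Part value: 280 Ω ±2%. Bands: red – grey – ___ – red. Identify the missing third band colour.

280 Ω = 28 × 10^1.
The third band is the multiplier, 10^1, which is brown.

brown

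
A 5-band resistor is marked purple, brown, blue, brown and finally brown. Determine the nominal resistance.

Violet → 7 (first significant figure)
Brown → 1 (second significant figure)
Blue → 6 (third significant figure)
Brown → ×10 multiplier
716 × 10 = 7160 Ω

7160 Ω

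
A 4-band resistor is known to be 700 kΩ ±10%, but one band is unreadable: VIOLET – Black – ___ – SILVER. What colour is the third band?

700000 Ω = 70 × 10^4.
The third band is the multiplier, 10^4, which is yellow.

yellow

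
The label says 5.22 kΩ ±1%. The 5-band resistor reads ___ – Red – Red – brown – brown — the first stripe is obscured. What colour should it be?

5220 Ω = 522 × 10^1.
The first band gives digit 5 of the significand, and 5 is green.

green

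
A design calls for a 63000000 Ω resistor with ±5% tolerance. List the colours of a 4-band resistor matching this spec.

blue, orange, blue, gold

63000000 Ω = 63 × 10^6.
6 → blue
3 → orange
Multiplier 10^6 → blue.
±5% tolerance → gold.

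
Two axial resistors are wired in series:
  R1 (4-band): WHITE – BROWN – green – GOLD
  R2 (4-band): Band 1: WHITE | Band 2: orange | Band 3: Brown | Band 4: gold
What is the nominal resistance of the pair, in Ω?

R1: white, brown → 91; green ×10^5 → 9100000 Ω.
R2: white, orange → 93; brown ×10 → 930 Ω.
Series: 9100000 + 930 = 9100930 Ω.

9100930 Ω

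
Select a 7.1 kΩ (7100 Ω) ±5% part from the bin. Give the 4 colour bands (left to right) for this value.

violet, brown, red, gold

7100 Ω = 71 × 10^2.
7 → violet
1 → brown
Multiplier 10^2 → red.
±5% tolerance → gold.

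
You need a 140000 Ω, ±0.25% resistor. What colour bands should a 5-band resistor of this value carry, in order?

brown, yellow, black, orange, blue

140000 Ω = 140 × 10^3.
1 → brown
4 → yellow
0 → black
Multiplier 10^3 → orange.
±0.25% tolerance → blue.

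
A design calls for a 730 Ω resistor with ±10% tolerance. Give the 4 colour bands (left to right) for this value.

violet, orange, brown, silver

730 Ω = 73 × 10^1.
7 → violet
3 → orange
Multiplier 10^1 → brown.
±10% tolerance → silver.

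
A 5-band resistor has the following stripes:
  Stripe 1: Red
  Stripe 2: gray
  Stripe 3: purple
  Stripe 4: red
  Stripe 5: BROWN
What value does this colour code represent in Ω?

28700 Ω

Red → 2 (first significant figure)
Grey → 8 (second significant figure)
Violet → 7 (third significant figure)
Red → ×10^2 multiplier
287 × 100 = 28700 Ω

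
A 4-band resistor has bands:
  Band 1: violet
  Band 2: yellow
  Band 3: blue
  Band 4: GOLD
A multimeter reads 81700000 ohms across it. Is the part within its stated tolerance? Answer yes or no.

no

Violet → 7 (first significant figure)
Yellow → 4 (second significant figure)
Blue → ×10^6 multiplier
Gold → ±5% tolerance
74 × 1000000 = 74000000 Ω
Allowed range: 70300000 Ω to 77700000 Ω.
81700000 ohms lies outside that range.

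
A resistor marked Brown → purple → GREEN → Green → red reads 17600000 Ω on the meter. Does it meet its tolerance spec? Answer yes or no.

yes

Brown → 1 (first significant figure)
Violet → 7 (second significant figure)
Green → 5 (third significant figure)
Green → ×10^5 multiplier
Red → ±2% tolerance
175 × 100000 = 17500000 Ω
Allowed range: 17150000 Ω to 17850000 Ω.
17600000 Ω lies inside that range.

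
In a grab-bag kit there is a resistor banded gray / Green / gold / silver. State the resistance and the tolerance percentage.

Grey → 8 (first significant figure)
Green → 5 (second significant figure)
Gold → ×0.1 multiplier
Silver → ±10% tolerance
85 × 0.1 = 8.5 Ω

8.5 Ω ±10%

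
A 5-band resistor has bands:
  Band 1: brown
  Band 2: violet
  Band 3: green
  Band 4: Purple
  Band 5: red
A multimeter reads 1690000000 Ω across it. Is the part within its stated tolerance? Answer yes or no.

Brown → 1 (first significant figure)
Violet → 7 (second significant figure)
Green → 5 (third significant figure)
Violet → ×10^7 multiplier
Red → ±2% tolerance
175 × 10000000 = 1750000000 Ω
Allowed range: 1715000000 Ω to 1785000000 Ω.
1690000000 Ω lies outside that range.

no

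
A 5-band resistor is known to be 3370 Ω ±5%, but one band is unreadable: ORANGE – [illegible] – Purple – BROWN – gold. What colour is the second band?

orange

3370 Ω = 337 × 10^1.
The second band gives digit 3 of the significand, and 3 is orange.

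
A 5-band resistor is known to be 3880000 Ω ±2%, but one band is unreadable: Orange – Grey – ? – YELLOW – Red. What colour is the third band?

grey

3880000 Ω = 388 × 10^4.
The third band gives digit 8 of the significand, and 8 is grey.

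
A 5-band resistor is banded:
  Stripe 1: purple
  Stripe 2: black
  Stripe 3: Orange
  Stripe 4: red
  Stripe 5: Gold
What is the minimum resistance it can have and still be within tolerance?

Violet → 7 (first significant figure)
Black → 0 (second significant figure)
Orange → 3 (third significant figure)
Red → ×10^2 multiplier
Gold → ±5% tolerance
703 × 100 = 70300 Ω
Minimum = 70300 × (1 − 5/100) = 66785 Ω.

66785 Ω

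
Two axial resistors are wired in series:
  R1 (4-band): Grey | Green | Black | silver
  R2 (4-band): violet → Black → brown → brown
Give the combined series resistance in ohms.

R1: grey, green → 85; black ×1 → 85 Ω.
R2: violet, black → 70; brown ×10 → 700 Ω.
Series: 85 + 700 = 785 Ω.

785 Ω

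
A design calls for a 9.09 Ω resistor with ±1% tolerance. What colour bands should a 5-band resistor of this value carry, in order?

9.09 Ω = 909 × 10^-2.
9 → white
0 → black
9 → white
Multiplier 10^-2 → silver.
±1% tolerance → brown.

white, black, white, silver, brown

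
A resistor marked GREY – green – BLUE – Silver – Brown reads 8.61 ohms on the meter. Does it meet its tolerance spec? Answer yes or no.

yes

Grey → 8 (first significant figure)
Green → 5 (second significant figure)
Blue → 6 (third significant figure)
Silver → ×0.01 multiplier
Brown → ±1% tolerance
856 × 0.01 = 8.56 Ω
Allowed range: 8.4744 Ω to 8.6456 Ω.
8.61 ohms lies inside that range.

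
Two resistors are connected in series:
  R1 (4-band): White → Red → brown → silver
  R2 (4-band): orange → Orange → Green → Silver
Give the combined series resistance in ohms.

3300920 Ω

R1: white, red → 92; brown ×10 → 920 Ω.
R2: orange, orange → 33; green ×10^5 → 3300000 Ω.
Series: 920 + 3300000 = 3300920 Ω.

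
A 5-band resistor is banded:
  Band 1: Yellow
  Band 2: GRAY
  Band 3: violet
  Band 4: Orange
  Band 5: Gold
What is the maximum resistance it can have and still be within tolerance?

511350 Ω

Yellow → 4 (first significant figure)
Grey → 8 (second significant figure)
Violet → 7 (third significant figure)
Orange → ×10^3 multiplier
Gold → ±5% tolerance
487 × 1000 = 487000 Ω
Maximum = 487000 × (1 + 5/100) = 511350 Ω.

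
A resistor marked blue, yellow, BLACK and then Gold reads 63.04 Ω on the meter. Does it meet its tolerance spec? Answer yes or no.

Blue → 6 (first significant figure)
Yellow → 4 (second significant figure)
Black → ×1 multiplier
Gold → ±5% tolerance
64 × 1 = 64 Ω
Allowed range: 60.8 Ω to 67.2 Ω.
63.04 Ω lies inside that range.

yes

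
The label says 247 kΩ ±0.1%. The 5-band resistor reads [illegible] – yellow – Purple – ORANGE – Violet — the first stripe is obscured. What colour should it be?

red

247000 Ω = 247 × 10^3.
The first band gives digit 2 of the significand, and 2 is red.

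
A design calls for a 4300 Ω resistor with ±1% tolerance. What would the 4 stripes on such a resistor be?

4300 Ω = 43 × 10^2.
4 → yellow
3 → orange
Multiplier 10^2 → red.
±1% tolerance → brown.

yellow, orange, red, brown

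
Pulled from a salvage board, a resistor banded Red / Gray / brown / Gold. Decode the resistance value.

280 Ω

Red → 2 (first significant figure)
Grey → 8 (second significant figure)
Brown → ×10 multiplier
28 × 10 = 280 Ω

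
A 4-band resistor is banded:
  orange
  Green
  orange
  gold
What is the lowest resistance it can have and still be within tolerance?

33250 Ω

Orange → 3 (first significant figure)
Green → 5 (second significant figure)
Orange → ×10^3 multiplier
Gold → ±5% tolerance
35 × 1000 = 35000 Ω
Lowest = 35000 × (1 − 5/100) = 33250 Ω.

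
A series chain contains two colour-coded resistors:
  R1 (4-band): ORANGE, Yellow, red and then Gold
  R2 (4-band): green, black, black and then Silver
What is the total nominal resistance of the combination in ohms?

3450 Ω

R1: orange, yellow → 34; red ×10^2 → 3400 Ω.
R2: green, black → 50; black ×1 → 50 Ω.
Series: 3400 + 50 = 3450 Ω.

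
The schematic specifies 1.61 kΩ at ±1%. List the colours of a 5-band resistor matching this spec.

brown, blue, brown, brown, brown

1610 Ω = 161 × 10^1.
1 → brown
6 → blue
1 → brown
Multiplier 10^1 → brown.
±1% tolerance → brown.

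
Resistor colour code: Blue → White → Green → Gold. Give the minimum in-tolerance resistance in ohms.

Blue → 6 (first significant figure)
White → 9 (second significant figure)
Green → ×10^5 multiplier
Gold → ±5% tolerance
69 × 100000 = 6900000 Ω
Minimum = 6900000 × (1 − 5/100) = 6555000 Ω.

6555000 Ω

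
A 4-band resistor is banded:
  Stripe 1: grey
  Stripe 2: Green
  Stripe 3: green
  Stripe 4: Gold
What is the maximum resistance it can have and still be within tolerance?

Grey → 8 (first significant figure)
Green → 5 (second significant figure)
Green → ×10^5 multiplier
Gold → ±5% tolerance
85 × 100000 = 8500000 Ω
Maximum = 8500000 × (1 + 5/100) = 8925000 Ω.

8925000 Ω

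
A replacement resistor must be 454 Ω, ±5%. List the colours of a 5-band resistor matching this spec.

yellow, green, yellow, black, gold

454 Ω = 454 × 10^0.
4 → yellow
5 → green
4 → yellow
Multiplier 10^0 → black.
±5% tolerance → gold.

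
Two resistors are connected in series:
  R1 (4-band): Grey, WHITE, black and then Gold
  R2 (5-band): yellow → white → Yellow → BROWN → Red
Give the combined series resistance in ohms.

5029 Ω

R1: grey, white → 89; black ×1 → 89 Ω.
R2: yellow, white, yellow → 494; brown ×10 → 4940 Ω.
Series: 89 + 4940 = 5029 Ω.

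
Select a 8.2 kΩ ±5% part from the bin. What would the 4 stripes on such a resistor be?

8200 Ω = 82 × 10^2.
8 → grey
2 → red
Multiplier 10^2 → red.
±5% tolerance → gold.

grey, red, red, gold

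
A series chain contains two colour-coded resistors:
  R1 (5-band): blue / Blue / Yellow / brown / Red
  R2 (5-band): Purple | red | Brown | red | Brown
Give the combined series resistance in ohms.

R1: blue, blue, yellow → 664; brown ×10 → 6640 Ω.
R2: violet, red, brown → 721; red ×10^2 → 72100 Ω.
Series: 6640 + 72100 = 78740 Ω.

78740 Ω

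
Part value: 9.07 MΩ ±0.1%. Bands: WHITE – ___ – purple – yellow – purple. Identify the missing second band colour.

black

9070000 Ω = 907 × 10^4.
The second band gives digit 0 of the significand, and 0 is black.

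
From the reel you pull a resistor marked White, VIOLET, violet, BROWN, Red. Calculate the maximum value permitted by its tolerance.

9965.4 Ω

White → 9 (first significant figure)
Violet → 7 (second significant figure)
Violet → 7 (third significant figure)
Brown → ×10 multiplier
Red → ±2% tolerance
977 × 10 = 9770 Ω
Maximum = 9770 × (1 + 2/100) = 9965.4 Ω.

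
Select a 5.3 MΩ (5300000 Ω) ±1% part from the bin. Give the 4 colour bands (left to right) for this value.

green, orange, green, brown

5300000 Ω = 53 × 10^5.
5 → green
3 → orange
Multiplier 10^5 → green.
±1% tolerance → brown.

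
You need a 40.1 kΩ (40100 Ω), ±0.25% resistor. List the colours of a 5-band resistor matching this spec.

yellow, black, brown, red, blue

40100 Ω = 401 × 10^2.
4 → yellow
0 → black
1 → brown
Multiplier 10^2 → red.
±0.25% tolerance → blue.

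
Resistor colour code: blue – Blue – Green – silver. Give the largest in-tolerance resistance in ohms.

7260000 Ω

Blue → 6 (first significant figure)
Blue → 6 (second significant figure)
Green → ×10^5 multiplier
Silver → ±10% tolerance
66 × 100000 = 6600000 Ω
Largest = 6600000 × (1 + 10/100) = 7260000 Ω.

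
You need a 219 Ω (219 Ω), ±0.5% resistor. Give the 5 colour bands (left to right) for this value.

219 Ω = 219 × 10^0.
2 → red
1 → brown
9 → white
Multiplier 10^0 → black.
±0.5% tolerance → green.

red, brown, white, black, green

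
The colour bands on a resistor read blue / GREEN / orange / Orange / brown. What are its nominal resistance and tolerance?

Blue → 6 (first significant figure)
Green → 5 (second significant figure)
Orange → 3 (third significant figure)
Orange → ×10^3 multiplier
Brown → ±1% tolerance
653 × 1000 = 653000 Ω

653000 Ω ±1%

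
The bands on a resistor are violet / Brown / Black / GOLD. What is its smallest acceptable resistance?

Violet → 7 (first significant figure)
Brown → 1 (second significant figure)
Black → ×1 multiplier
Gold → ±5% tolerance
71 × 1 = 71 Ω
Smallest = 71 × (1 − 5/100) = 67.45 Ω.

67.45 Ω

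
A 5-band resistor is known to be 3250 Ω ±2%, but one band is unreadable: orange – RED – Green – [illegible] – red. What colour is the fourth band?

brown

3250 Ω = 325 × 10^1.
The fourth band is the multiplier, 10^1, which is brown.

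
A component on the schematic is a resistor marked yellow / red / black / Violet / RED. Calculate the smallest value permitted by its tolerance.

4116000000 Ω

Yellow → 4 (first significant figure)
Red → 2 (second significant figure)
Black → 0 (third significant figure)
Violet → ×10^7 multiplier
Red → ±2% tolerance
420 × 10000000 = 4200000000 Ω
Smallest = 4200000000 × (1 − 2/100) = 4116000000 Ω.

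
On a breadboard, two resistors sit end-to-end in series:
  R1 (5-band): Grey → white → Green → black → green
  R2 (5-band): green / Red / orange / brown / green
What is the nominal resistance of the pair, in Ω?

6125 Ω

R1: grey, white, green → 895; black ×1 → 895 Ω.
R2: green, red, orange → 523; brown ×10 → 5230 Ω.
Series: 895 + 5230 = 6125 Ω.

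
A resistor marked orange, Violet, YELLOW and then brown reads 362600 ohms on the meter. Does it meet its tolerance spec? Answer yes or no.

no

Orange → 3 (first significant figure)
Violet → 7 (second significant figure)
Yellow → ×10^4 multiplier
Brown → ±1% tolerance
37 × 10000 = 370000 Ω
Allowed range: 366300 Ω to 373700 Ω.
362600 ohms lies outside that range.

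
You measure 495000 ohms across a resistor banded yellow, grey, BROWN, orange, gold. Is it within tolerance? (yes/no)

Yellow → 4 (first significant figure)
Grey → 8 (second significant figure)
Brown → 1 (third significant figure)
Orange → ×10^3 multiplier
Gold → ±5% tolerance
481 × 1000 = 481000 Ω
Allowed range: 456950 Ω to 505050 Ω.
495000 ohms lies inside that range.

yes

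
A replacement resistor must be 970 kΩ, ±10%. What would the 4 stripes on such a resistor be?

970000 Ω = 97 × 10^4.
9 → white
7 → violet
Multiplier 10^4 → yellow.
±10% tolerance → silver.

white, violet, yellow, silver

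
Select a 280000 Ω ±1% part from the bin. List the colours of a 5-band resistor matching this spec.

red, grey, black, orange, brown

280000 Ω = 280 × 10^3.
2 → red
8 → grey
0 → black
Multiplier 10^3 → orange.
±1% tolerance → brown.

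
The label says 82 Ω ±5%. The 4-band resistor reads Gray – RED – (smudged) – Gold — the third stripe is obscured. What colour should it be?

black

82 Ω = 82 × 10^0.
The third band is the multiplier, 10^0, which is black.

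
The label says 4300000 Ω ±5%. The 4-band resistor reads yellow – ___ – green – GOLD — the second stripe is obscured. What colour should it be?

4300000 Ω = 43 × 10^5.
The second band gives digit 3 of the significand, and 3 is orange.

orange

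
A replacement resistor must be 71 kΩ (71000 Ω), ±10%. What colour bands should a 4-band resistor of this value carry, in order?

violet, brown, orange, silver

71000 Ω = 71 × 10^3.
7 → violet
1 → brown
Multiplier 10^3 → orange.
±10% tolerance → silver.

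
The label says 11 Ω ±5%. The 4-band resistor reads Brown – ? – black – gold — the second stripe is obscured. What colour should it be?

brown

11 Ω = 11 × 10^0.
The second band gives digit 1 of the significand, and 1 is brown.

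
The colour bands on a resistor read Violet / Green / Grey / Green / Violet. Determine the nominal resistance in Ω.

Violet → 7 (first significant figure)
Green → 5 (second significant figure)
Grey → 8 (third significant figure)
Green → ×10^5 multiplier
758 × 100000 = 75800000 Ω

75800000 Ω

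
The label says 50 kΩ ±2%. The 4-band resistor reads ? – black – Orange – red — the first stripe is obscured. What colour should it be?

green

50000 Ω = 50 × 10^3.
The first band gives digit 5 of the significand, and 5 is green.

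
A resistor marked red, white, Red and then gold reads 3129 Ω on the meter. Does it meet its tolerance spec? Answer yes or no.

Red → 2 (first significant figure)
White → 9 (second significant figure)
Red → ×10^2 multiplier
Gold → ±5% tolerance
29 × 100 = 2900 Ω
Allowed range: 2755 Ω to 3045 Ω.
3129 Ω lies outside that range.

no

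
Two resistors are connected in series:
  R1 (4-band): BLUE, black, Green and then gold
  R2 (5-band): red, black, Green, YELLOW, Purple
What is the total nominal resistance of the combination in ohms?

8050000 Ω

R1: blue, black → 60; green ×10^5 → 6000000 Ω.
R2: red, black, green → 205; yellow ×10^4 → 2050000 Ω.
Series: 6000000 + 2050000 = 8050000 Ω.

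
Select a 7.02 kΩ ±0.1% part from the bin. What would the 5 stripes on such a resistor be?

violet, black, red, brown, violet

7020 Ω = 702 × 10^1.
7 → violet
0 → black
2 → red
Multiplier 10^1 → brown.
±0.1% tolerance → violet.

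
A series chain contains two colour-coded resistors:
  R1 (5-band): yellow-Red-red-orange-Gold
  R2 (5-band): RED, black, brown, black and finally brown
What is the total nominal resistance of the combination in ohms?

R1: yellow, red, red → 422; orange ×10^3 → 422000 Ω.
R2: red, black, brown → 201; black ×1 → 201 Ω.
Series: 422000 + 201 = 422201 Ω.

422201 Ω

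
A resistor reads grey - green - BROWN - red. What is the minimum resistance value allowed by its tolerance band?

Grey → 8 (first significant figure)
Green → 5 (second significant figure)
Brown → ×10 multiplier
Red → ±2% tolerance
85 × 10 = 850 Ω
Minimum = 850 × (1 − 2/100) = 833 Ω.

833 Ω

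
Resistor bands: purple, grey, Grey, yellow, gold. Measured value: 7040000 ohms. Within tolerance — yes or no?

no

Violet → 7 (first significant figure)
Grey → 8 (second significant figure)
Grey → 8 (third significant figure)
Yellow → ×10^4 multiplier
Gold → ±5% tolerance
788 × 10000 = 7880000 Ω
Allowed range: 7486000 Ω to 8274000 Ω.
7040000 ohms lies outside that range.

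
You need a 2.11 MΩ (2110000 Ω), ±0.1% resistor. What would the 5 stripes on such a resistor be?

red, brown, brown, yellow, violet

2110000 Ω = 211 × 10^4.
2 → red
1 → brown
1 → brown
Multiplier 10^4 → yellow.
±0.1% tolerance → violet.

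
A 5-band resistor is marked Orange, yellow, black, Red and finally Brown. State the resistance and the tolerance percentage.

34000 Ω ±1%

Orange → 3 (first significant figure)
Yellow → 4 (second significant figure)
Black → 0 (third significant figure)
Red → ×10^2 multiplier
Brown → ±1% tolerance
340 × 100 = 34000 Ω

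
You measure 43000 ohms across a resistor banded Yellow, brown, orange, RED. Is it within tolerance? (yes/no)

Yellow → 4 (first significant figure)
Brown → 1 (second significant figure)
Orange → ×10^3 multiplier
Red → ±2% tolerance
41 × 1000 = 41000 Ω
Allowed range: 40180 Ω to 41820 Ω.
43000 ohms lies outside that range.

no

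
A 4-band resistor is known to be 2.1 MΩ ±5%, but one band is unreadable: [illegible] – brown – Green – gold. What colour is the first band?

red

2100000 Ω = 21 × 10^5.
The first band gives digit 2 of the significand, and 2 is red.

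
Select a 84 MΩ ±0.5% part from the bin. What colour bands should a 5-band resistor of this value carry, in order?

grey, yellow, black, green, green

84000000 Ω = 840 × 10^5.
8 → grey
4 → yellow
0 → black
Multiplier 10^5 → green.
±0.5% tolerance → green.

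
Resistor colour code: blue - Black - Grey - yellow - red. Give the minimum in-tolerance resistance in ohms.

Blue → 6 (first significant figure)
Black → 0 (second significant figure)
Grey → 8 (third significant figure)
Yellow → ×10^4 multiplier
Red → ±2% tolerance
608 × 10000 = 6080000 Ω
Minimum = 6080000 × (1 − 2/100) = 5958400 Ω.

5958400 Ω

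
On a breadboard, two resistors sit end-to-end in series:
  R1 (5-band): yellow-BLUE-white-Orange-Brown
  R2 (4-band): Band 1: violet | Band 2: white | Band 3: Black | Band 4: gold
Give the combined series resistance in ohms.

469079 Ω

R1: yellow, blue, white → 469; orange ×10^3 → 469000 Ω.
R2: violet, white → 79; black ×1 → 79 Ω.
Series: 469000 + 79 = 469079 Ω.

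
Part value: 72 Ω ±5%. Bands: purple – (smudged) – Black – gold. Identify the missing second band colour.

72 Ω = 72 × 10^0.
The second band gives digit 2 of the significand, and 2 is red.

red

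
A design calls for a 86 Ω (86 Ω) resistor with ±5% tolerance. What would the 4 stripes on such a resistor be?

grey, blue, black, gold

86 Ω = 86 × 10^0.
8 → grey
6 → blue
Multiplier 10^0 → black.
±5% tolerance → gold.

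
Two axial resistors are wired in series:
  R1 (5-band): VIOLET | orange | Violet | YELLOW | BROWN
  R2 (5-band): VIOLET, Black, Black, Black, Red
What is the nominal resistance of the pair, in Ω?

R1: violet, orange, violet → 737; yellow ×10^4 → 7370000 Ω.
R2: violet, black, black → 700; black ×1 → 700 Ω.
Series: 7370000 + 700 = 7370700 Ω.

7370700 Ω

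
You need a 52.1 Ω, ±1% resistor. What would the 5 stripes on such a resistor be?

52.1 Ω = 521 × 10^-1.
5 → green
2 → red
1 → brown
Multiplier 10^-1 → gold.
±1% tolerance → brown.

green, red, brown, gold, brown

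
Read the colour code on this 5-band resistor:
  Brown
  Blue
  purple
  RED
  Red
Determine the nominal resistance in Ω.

Brown → 1 (first significant figure)
Blue → 6 (second significant figure)
Violet → 7 (third significant figure)
Red → ×10^2 multiplier
167 × 100 = 16700 Ω

16700 Ω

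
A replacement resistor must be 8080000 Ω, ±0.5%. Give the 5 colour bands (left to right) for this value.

grey, black, grey, yellow, green

8080000 Ω = 808 × 10^4.
8 → grey
0 → black
8 → grey
Multiplier 10^4 → yellow.
±0.5% tolerance → green.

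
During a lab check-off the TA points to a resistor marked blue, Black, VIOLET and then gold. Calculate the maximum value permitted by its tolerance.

Blue → 6 (first significant figure)
Black → 0 (second significant figure)
Violet → ×10^7 multiplier
Gold → ±5% tolerance
60 × 10000000 = 600000000 Ω
Maximum = 600000000 × (1 + 5/100) = 630000000 Ω.

630000000 Ω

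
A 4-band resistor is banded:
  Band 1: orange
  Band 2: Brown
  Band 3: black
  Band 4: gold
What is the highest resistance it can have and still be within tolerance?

32.55 Ω

Orange → 3 (first significant figure)
Brown → 1 (second significant figure)
Black → ×1 multiplier
Gold → ±5% tolerance
31 × 1 = 31 Ω
Highest = 31 × (1 + 5/100) = 32.55 Ω.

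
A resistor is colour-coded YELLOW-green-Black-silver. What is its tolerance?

±10%

The last band, silver, is the tolerance band.
Silver corresponds to ±10%.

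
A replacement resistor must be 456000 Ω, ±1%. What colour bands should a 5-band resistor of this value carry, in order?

456000 Ω = 456 × 10^3.
4 → yellow
5 → green
6 → blue
Multiplier 10^3 → orange.
±1% tolerance → brown.

yellow, green, blue, orange, brown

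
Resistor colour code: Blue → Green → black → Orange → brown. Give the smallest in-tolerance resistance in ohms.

643500 Ω

Blue → 6 (first significant figure)
Green → 5 (second significant figure)
Black → 0 (third significant figure)
Orange → ×10^3 multiplier
Brown → ±1% tolerance
650 × 1000 = 650000 Ω
Smallest = 650000 × (1 − 1/100) = 643500 Ω.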